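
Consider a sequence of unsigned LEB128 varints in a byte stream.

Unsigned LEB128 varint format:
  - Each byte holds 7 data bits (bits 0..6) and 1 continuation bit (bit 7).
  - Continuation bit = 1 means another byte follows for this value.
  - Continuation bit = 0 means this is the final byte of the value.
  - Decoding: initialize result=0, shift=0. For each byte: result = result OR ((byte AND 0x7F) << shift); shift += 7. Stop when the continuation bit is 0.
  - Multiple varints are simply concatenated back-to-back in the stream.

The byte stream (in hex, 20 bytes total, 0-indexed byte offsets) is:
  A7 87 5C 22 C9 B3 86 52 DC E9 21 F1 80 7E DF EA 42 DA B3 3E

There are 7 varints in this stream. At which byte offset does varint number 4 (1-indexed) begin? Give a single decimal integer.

  byte[0]=0xA7 cont=1 payload=0x27=39: acc |= 39<<0 -> acc=39 shift=7
  byte[1]=0x87 cont=1 payload=0x07=7: acc |= 7<<7 -> acc=935 shift=14
  byte[2]=0x5C cont=0 payload=0x5C=92: acc |= 92<<14 -> acc=1508263 shift=21 [end]
Varint 1: bytes[0:3] = A7 87 5C -> value 1508263 (3 byte(s))
  byte[3]=0x22 cont=0 payload=0x22=34: acc |= 34<<0 -> acc=34 shift=7 [end]
Varint 2: bytes[3:4] = 22 -> value 34 (1 byte(s))
  byte[4]=0xC9 cont=1 payload=0x49=73: acc |= 73<<0 -> acc=73 shift=7
  byte[5]=0xB3 cont=1 payload=0x33=51: acc |= 51<<7 -> acc=6601 shift=14
  byte[6]=0x86 cont=1 payload=0x06=6: acc |= 6<<14 -> acc=104905 shift=21
  byte[7]=0x52 cont=0 payload=0x52=82: acc |= 82<<21 -> acc=172071369 shift=28 [end]
Varint 3: bytes[4:8] = C9 B3 86 52 -> value 172071369 (4 byte(s))
  byte[8]=0xDC cont=1 payload=0x5C=92: acc |= 92<<0 -> acc=92 shift=7
  byte[9]=0xE9 cont=1 payload=0x69=105: acc |= 105<<7 -> acc=13532 shift=14
  byte[10]=0x21 cont=0 payload=0x21=33: acc |= 33<<14 -> acc=554204 shift=21 [end]
Varint 4: bytes[8:11] = DC E9 21 -> value 554204 (3 byte(s))
  byte[11]=0xF1 cont=1 payload=0x71=113: acc |= 113<<0 -> acc=113 shift=7
  byte[12]=0x80 cont=1 payload=0x00=0: acc |= 0<<7 -> acc=113 shift=14
  byte[13]=0x7E cont=0 payload=0x7E=126: acc |= 126<<14 -> acc=2064497 shift=21 [end]
Varint 5: bytes[11:14] = F1 80 7E -> value 2064497 (3 byte(s))
  byte[14]=0xDF cont=1 payload=0x5F=95: acc |= 95<<0 -> acc=95 shift=7
  byte[15]=0xEA cont=1 payload=0x6A=106: acc |= 106<<7 -> acc=13663 shift=14
  byte[16]=0x42 cont=0 payload=0x42=66: acc |= 66<<14 -> acc=1095007 shift=21 [end]
Varint 6: bytes[14:17] = DF EA 42 -> value 1095007 (3 byte(s))
  byte[17]=0xDA cont=1 payload=0x5A=90: acc |= 90<<0 -> acc=90 shift=7
  byte[18]=0xB3 cont=1 payload=0x33=51: acc |= 51<<7 -> acc=6618 shift=14
  byte[19]=0x3E cont=0 payload=0x3E=62: acc |= 62<<14 -> acc=1022426 shift=21 [end]
Varint 7: bytes[17:20] = DA B3 3E -> value 1022426 (3 byte(s))

Answer: 8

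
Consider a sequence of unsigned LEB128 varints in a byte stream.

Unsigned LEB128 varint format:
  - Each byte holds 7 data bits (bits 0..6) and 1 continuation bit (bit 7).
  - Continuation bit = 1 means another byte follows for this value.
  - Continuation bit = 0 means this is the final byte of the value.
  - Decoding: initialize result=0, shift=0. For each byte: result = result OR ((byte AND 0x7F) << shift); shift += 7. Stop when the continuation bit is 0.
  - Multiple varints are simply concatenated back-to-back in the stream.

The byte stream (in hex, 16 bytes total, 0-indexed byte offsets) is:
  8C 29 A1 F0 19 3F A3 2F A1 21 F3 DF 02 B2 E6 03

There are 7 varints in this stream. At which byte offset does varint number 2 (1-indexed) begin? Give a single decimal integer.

  byte[0]=0x8C cont=1 payload=0x0C=12: acc |= 12<<0 -> acc=12 shift=7
  byte[1]=0x29 cont=0 payload=0x29=41: acc |= 41<<7 -> acc=5260 shift=14 [end]
Varint 1: bytes[0:2] = 8C 29 -> value 5260 (2 byte(s))
  byte[2]=0xA1 cont=1 payload=0x21=33: acc |= 33<<0 -> acc=33 shift=7
  byte[3]=0xF0 cont=1 payload=0x70=112: acc |= 112<<7 -> acc=14369 shift=14
  byte[4]=0x19 cont=0 payload=0x19=25: acc |= 25<<14 -> acc=423969 shift=21 [end]
Varint 2: bytes[2:5] = A1 F0 19 -> value 423969 (3 byte(s))
  byte[5]=0x3F cont=0 payload=0x3F=63: acc |= 63<<0 -> acc=63 shift=7 [end]
Varint 3: bytes[5:6] = 3F -> value 63 (1 byte(s))
  byte[6]=0xA3 cont=1 payload=0x23=35: acc |= 35<<0 -> acc=35 shift=7
  byte[7]=0x2F cont=0 payload=0x2F=47: acc |= 47<<7 -> acc=6051 shift=14 [end]
Varint 4: bytes[6:8] = A3 2F -> value 6051 (2 byte(s))
  byte[8]=0xA1 cont=1 payload=0x21=33: acc |= 33<<0 -> acc=33 shift=7
  byte[9]=0x21 cont=0 payload=0x21=33: acc |= 33<<7 -> acc=4257 shift=14 [end]
Varint 5: bytes[8:10] = A1 21 -> value 4257 (2 byte(s))
  byte[10]=0xF3 cont=1 payload=0x73=115: acc |= 115<<0 -> acc=115 shift=7
  byte[11]=0xDF cont=1 payload=0x5F=95: acc |= 95<<7 -> acc=12275 shift=14
  byte[12]=0x02 cont=0 payload=0x02=2: acc |= 2<<14 -> acc=45043 shift=21 [end]
Varint 6: bytes[10:13] = F3 DF 02 -> value 45043 (3 byte(s))
  byte[13]=0xB2 cont=1 payload=0x32=50: acc |= 50<<0 -> acc=50 shift=7
  byte[14]=0xE6 cont=1 payload=0x66=102: acc |= 102<<7 -> acc=13106 shift=14
  byte[15]=0x03 cont=0 payload=0x03=3: acc |= 3<<14 -> acc=62258 shift=21 [end]
Varint 7: bytes[13:16] = B2 E6 03 -> value 62258 (3 byte(s))

Answer: 2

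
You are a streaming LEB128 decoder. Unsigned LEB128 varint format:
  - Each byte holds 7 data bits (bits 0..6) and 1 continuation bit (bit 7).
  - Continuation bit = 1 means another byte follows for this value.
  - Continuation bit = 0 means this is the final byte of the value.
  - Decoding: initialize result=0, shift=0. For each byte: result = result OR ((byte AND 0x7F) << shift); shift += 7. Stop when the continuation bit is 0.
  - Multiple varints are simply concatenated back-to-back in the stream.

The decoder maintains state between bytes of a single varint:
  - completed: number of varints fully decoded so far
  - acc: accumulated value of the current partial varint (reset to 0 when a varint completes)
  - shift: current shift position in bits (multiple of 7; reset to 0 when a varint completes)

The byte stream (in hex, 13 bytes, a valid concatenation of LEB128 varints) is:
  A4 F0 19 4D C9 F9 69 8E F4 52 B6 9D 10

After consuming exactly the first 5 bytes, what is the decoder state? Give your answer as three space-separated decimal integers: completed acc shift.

byte[0]=0xA4 cont=1 payload=0x24: acc |= 36<<0 -> completed=0 acc=36 shift=7
byte[1]=0xF0 cont=1 payload=0x70: acc |= 112<<7 -> completed=0 acc=14372 shift=14
byte[2]=0x19 cont=0 payload=0x19: varint #1 complete (value=423972); reset -> completed=1 acc=0 shift=0
byte[3]=0x4D cont=0 payload=0x4D: varint #2 complete (value=77); reset -> completed=2 acc=0 shift=0
byte[4]=0xC9 cont=1 payload=0x49: acc |= 73<<0 -> completed=2 acc=73 shift=7

Answer: 2 73 7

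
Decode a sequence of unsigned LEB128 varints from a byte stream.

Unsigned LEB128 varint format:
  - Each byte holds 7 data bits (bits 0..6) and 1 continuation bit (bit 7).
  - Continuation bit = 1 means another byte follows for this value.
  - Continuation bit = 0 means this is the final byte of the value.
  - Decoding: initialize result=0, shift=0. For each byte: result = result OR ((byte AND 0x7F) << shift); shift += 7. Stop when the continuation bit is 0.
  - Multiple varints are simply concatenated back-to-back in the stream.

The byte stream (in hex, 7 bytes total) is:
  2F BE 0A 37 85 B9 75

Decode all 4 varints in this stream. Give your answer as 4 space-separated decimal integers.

  byte[0]=0x2F cont=0 payload=0x2F=47: acc |= 47<<0 -> acc=47 shift=7 [end]
Varint 1: bytes[0:1] = 2F -> value 47 (1 byte(s))
  byte[1]=0xBE cont=1 payload=0x3E=62: acc |= 62<<0 -> acc=62 shift=7
  byte[2]=0x0A cont=0 payload=0x0A=10: acc |= 10<<7 -> acc=1342 shift=14 [end]
Varint 2: bytes[1:3] = BE 0A -> value 1342 (2 byte(s))
  byte[3]=0x37 cont=0 payload=0x37=55: acc |= 55<<0 -> acc=55 shift=7 [end]
Varint 3: bytes[3:4] = 37 -> value 55 (1 byte(s))
  byte[4]=0x85 cont=1 payload=0x05=5: acc |= 5<<0 -> acc=5 shift=7
  byte[5]=0xB9 cont=1 payload=0x39=57: acc |= 57<<7 -> acc=7301 shift=14
  byte[6]=0x75 cont=0 payload=0x75=117: acc |= 117<<14 -> acc=1924229 shift=21 [end]
Varint 4: bytes[4:7] = 85 B9 75 -> value 1924229 (3 byte(s))

Answer: 47 1342 55 1924229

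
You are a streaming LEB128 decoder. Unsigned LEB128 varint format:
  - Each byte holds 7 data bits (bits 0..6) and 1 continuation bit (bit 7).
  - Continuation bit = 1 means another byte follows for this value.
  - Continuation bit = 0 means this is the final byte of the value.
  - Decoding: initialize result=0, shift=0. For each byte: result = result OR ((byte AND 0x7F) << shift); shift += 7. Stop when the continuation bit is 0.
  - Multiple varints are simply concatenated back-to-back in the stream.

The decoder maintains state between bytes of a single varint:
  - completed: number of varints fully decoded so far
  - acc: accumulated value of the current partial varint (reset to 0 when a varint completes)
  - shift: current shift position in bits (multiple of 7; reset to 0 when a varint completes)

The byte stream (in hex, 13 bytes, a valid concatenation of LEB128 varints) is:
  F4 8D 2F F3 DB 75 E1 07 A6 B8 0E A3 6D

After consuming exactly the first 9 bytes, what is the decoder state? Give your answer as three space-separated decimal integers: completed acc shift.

Answer: 3 38 7

Derivation:
byte[0]=0xF4 cont=1 payload=0x74: acc |= 116<<0 -> completed=0 acc=116 shift=7
byte[1]=0x8D cont=1 payload=0x0D: acc |= 13<<7 -> completed=0 acc=1780 shift=14
byte[2]=0x2F cont=0 payload=0x2F: varint #1 complete (value=771828); reset -> completed=1 acc=0 shift=0
byte[3]=0xF3 cont=1 payload=0x73: acc |= 115<<0 -> completed=1 acc=115 shift=7
byte[4]=0xDB cont=1 payload=0x5B: acc |= 91<<7 -> completed=1 acc=11763 shift=14
byte[5]=0x75 cont=0 payload=0x75: varint #2 complete (value=1928691); reset -> completed=2 acc=0 shift=0
byte[6]=0xE1 cont=1 payload=0x61: acc |= 97<<0 -> completed=2 acc=97 shift=7
byte[7]=0x07 cont=0 payload=0x07: varint #3 complete (value=993); reset -> completed=3 acc=0 shift=0
byte[8]=0xA6 cont=1 payload=0x26: acc |= 38<<0 -> completed=3 acc=38 shift=7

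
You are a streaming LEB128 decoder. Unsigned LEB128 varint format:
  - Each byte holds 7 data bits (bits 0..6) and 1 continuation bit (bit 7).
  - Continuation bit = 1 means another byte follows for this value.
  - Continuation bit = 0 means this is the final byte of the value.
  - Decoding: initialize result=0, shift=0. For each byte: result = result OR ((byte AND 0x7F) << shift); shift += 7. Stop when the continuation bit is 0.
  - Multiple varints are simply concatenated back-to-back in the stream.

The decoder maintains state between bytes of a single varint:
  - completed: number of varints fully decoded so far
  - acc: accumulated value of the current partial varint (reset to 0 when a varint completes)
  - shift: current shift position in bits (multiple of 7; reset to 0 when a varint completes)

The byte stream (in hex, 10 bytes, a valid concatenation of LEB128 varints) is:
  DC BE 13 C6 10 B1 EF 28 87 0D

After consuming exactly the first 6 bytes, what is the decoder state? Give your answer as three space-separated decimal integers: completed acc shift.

byte[0]=0xDC cont=1 payload=0x5C: acc |= 92<<0 -> completed=0 acc=92 shift=7
byte[1]=0xBE cont=1 payload=0x3E: acc |= 62<<7 -> completed=0 acc=8028 shift=14
byte[2]=0x13 cont=0 payload=0x13: varint #1 complete (value=319324); reset -> completed=1 acc=0 shift=0
byte[3]=0xC6 cont=1 payload=0x46: acc |= 70<<0 -> completed=1 acc=70 shift=7
byte[4]=0x10 cont=0 payload=0x10: varint #2 complete (value=2118); reset -> completed=2 acc=0 shift=0
byte[5]=0xB1 cont=1 payload=0x31: acc |= 49<<0 -> completed=2 acc=49 shift=7

Answer: 2 49 7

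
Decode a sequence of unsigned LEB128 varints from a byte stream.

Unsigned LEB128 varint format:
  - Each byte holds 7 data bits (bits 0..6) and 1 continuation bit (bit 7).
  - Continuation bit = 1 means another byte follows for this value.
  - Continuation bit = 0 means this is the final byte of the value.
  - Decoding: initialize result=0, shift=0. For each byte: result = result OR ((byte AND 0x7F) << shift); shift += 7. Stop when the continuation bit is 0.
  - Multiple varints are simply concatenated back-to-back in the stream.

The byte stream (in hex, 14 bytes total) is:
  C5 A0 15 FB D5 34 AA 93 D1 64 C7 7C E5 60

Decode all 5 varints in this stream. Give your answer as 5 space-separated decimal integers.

  byte[0]=0xC5 cont=1 payload=0x45=69: acc |= 69<<0 -> acc=69 shift=7
  byte[1]=0xA0 cont=1 payload=0x20=32: acc |= 32<<7 -> acc=4165 shift=14
  byte[2]=0x15 cont=0 payload=0x15=21: acc |= 21<<14 -> acc=348229 shift=21 [end]
Varint 1: bytes[0:3] = C5 A0 15 -> value 348229 (3 byte(s))
  byte[3]=0xFB cont=1 payload=0x7B=123: acc |= 123<<0 -> acc=123 shift=7
  byte[4]=0xD5 cont=1 payload=0x55=85: acc |= 85<<7 -> acc=11003 shift=14
  byte[5]=0x34 cont=0 payload=0x34=52: acc |= 52<<14 -> acc=862971 shift=21 [end]
Varint 2: bytes[3:6] = FB D5 34 -> value 862971 (3 byte(s))
  byte[6]=0xAA cont=1 payload=0x2A=42: acc |= 42<<0 -> acc=42 shift=7
  byte[7]=0x93 cont=1 payload=0x13=19: acc |= 19<<7 -> acc=2474 shift=14
  byte[8]=0xD1 cont=1 payload=0x51=81: acc |= 81<<14 -> acc=1329578 shift=21
  byte[9]=0x64 cont=0 payload=0x64=100: acc |= 100<<21 -> acc=211044778 shift=28 [end]
Varint 3: bytes[6:10] = AA 93 D1 64 -> value 211044778 (4 byte(s))
  byte[10]=0xC7 cont=1 payload=0x47=71: acc |= 71<<0 -> acc=71 shift=7
  byte[11]=0x7C cont=0 payload=0x7C=124: acc |= 124<<7 -> acc=15943 shift=14 [end]
Varint 4: bytes[10:12] = C7 7C -> value 15943 (2 byte(s))
  byte[12]=0xE5 cont=1 payload=0x65=101: acc |= 101<<0 -> acc=101 shift=7
  byte[13]=0x60 cont=0 payload=0x60=96: acc |= 96<<7 -> acc=12389 shift=14 [end]
Varint 5: bytes[12:14] = E5 60 -> value 12389 (2 byte(s))

Answer: 348229 862971 211044778 15943 12389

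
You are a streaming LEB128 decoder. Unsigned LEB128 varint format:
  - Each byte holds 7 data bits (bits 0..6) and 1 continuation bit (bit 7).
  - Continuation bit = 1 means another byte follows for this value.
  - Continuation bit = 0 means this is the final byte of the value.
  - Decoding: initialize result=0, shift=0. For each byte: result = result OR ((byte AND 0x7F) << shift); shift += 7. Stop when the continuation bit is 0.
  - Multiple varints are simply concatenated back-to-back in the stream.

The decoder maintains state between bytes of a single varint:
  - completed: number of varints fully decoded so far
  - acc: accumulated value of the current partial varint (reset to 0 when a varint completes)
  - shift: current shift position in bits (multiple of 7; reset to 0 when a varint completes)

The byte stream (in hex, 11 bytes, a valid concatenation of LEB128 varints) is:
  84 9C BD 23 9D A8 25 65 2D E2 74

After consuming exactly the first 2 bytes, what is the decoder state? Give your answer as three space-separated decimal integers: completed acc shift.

byte[0]=0x84 cont=1 payload=0x04: acc |= 4<<0 -> completed=0 acc=4 shift=7
byte[1]=0x9C cont=1 payload=0x1C: acc |= 28<<7 -> completed=0 acc=3588 shift=14

Answer: 0 3588 14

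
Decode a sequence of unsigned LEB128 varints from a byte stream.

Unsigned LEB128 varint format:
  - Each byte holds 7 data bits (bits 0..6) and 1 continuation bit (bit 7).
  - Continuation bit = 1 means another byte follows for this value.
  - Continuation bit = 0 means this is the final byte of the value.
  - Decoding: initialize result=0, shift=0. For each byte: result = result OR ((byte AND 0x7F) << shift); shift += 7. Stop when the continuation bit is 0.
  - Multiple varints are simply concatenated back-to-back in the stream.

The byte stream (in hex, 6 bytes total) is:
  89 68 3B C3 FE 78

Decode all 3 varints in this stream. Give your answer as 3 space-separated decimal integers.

Answer: 13321 59 1982275

Derivation:
  byte[0]=0x89 cont=1 payload=0x09=9: acc |= 9<<0 -> acc=9 shift=7
  byte[1]=0x68 cont=0 payload=0x68=104: acc |= 104<<7 -> acc=13321 shift=14 [end]
Varint 1: bytes[0:2] = 89 68 -> value 13321 (2 byte(s))
  byte[2]=0x3B cont=0 payload=0x3B=59: acc |= 59<<0 -> acc=59 shift=7 [end]
Varint 2: bytes[2:3] = 3B -> value 59 (1 byte(s))
  byte[3]=0xC3 cont=1 payload=0x43=67: acc |= 67<<0 -> acc=67 shift=7
  byte[4]=0xFE cont=1 payload=0x7E=126: acc |= 126<<7 -> acc=16195 shift=14
  byte[5]=0x78 cont=0 payload=0x78=120: acc |= 120<<14 -> acc=1982275 shift=21 [end]
Varint 3: bytes[3:6] = C3 FE 78 -> value 1982275 (3 byte(s))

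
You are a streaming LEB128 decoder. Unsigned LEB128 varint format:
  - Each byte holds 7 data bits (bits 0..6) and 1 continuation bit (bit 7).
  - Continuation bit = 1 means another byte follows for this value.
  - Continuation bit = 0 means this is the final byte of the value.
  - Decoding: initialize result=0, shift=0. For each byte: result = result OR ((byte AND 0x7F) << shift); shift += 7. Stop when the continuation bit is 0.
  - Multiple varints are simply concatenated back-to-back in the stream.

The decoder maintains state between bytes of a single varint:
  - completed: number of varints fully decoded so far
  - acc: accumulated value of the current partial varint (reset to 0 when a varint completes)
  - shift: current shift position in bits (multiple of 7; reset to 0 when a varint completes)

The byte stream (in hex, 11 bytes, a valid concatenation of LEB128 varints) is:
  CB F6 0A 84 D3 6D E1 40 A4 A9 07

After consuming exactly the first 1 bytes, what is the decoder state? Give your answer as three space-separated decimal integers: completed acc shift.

byte[0]=0xCB cont=1 payload=0x4B: acc |= 75<<0 -> completed=0 acc=75 shift=7

Answer: 0 75 7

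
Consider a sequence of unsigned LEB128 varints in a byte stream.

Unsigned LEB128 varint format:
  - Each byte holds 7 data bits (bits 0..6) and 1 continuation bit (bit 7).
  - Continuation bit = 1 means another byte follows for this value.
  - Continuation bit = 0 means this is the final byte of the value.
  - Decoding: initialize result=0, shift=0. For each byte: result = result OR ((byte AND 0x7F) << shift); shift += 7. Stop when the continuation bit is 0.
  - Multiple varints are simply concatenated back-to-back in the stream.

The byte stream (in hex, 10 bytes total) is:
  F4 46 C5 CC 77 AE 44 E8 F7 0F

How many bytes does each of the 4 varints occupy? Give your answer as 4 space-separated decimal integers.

  byte[0]=0xF4 cont=1 payload=0x74=116: acc |= 116<<0 -> acc=116 shift=7
  byte[1]=0x46 cont=0 payload=0x46=70: acc |= 70<<7 -> acc=9076 shift=14 [end]
Varint 1: bytes[0:2] = F4 46 -> value 9076 (2 byte(s))
  byte[2]=0xC5 cont=1 payload=0x45=69: acc |= 69<<0 -> acc=69 shift=7
  byte[3]=0xCC cont=1 payload=0x4C=76: acc |= 76<<7 -> acc=9797 shift=14
  byte[4]=0x77 cont=0 payload=0x77=119: acc |= 119<<14 -> acc=1959493 shift=21 [end]
Varint 2: bytes[2:5] = C5 CC 77 -> value 1959493 (3 byte(s))
  byte[5]=0xAE cont=1 payload=0x2E=46: acc |= 46<<0 -> acc=46 shift=7
  byte[6]=0x44 cont=0 payload=0x44=68: acc |= 68<<7 -> acc=8750 shift=14 [end]
Varint 3: bytes[5:7] = AE 44 -> value 8750 (2 byte(s))
  byte[7]=0xE8 cont=1 payload=0x68=104: acc |= 104<<0 -> acc=104 shift=7
  byte[8]=0xF7 cont=1 payload=0x77=119: acc |= 119<<7 -> acc=15336 shift=14
  byte[9]=0x0F cont=0 payload=0x0F=15: acc |= 15<<14 -> acc=261096 shift=21 [end]
Varint 4: bytes[7:10] = E8 F7 0F -> value 261096 (3 byte(s))

Answer: 2 3 2 3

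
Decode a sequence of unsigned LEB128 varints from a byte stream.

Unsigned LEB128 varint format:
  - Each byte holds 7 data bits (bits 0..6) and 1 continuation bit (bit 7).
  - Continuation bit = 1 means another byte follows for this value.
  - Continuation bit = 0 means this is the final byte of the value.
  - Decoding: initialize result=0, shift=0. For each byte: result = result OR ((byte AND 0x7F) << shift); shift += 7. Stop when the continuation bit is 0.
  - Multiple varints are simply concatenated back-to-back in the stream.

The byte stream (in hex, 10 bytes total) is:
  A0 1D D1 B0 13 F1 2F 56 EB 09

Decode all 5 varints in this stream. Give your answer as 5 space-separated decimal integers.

  byte[0]=0xA0 cont=1 payload=0x20=32: acc |= 32<<0 -> acc=32 shift=7
  byte[1]=0x1D cont=0 payload=0x1D=29: acc |= 29<<7 -> acc=3744 shift=14 [end]
Varint 1: bytes[0:2] = A0 1D -> value 3744 (2 byte(s))
  byte[2]=0xD1 cont=1 payload=0x51=81: acc |= 81<<0 -> acc=81 shift=7
  byte[3]=0xB0 cont=1 payload=0x30=48: acc |= 48<<7 -> acc=6225 shift=14
  byte[4]=0x13 cont=0 payload=0x13=19: acc |= 19<<14 -> acc=317521 shift=21 [end]
Varint 2: bytes[2:5] = D1 B0 13 -> value 317521 (3 byte(s))
  byte[5]=0xF1 cont=1 payload=0x71=113: acc |= 113<<0 -> acc=113 shift=7
  byte[6]=0x2F cont=0 payload=0x2F=47: acc |= 47<<7 -> acc=6129 shift=14 [end]
Varint 3: bytes[5:7] = F1 2F -> value 6129 (2 byte(s))
  byte[7]=0x56 cont=0 payload=0x56=86: acc |= 86<<0 -> acc=86 shift=7 [end]
Varint 4: bytes[7:8] = 56 -> value 86 (1 byte(s))
  byte[8]=0xEB cont=1 payload=0x6B=107: acc |= 107<<0 -> acc=107 shift=7
  byte[9]=0x09 cont=0 payload=0x09=9: acc |= 9<<7 -> acc=1259 shift=14 [end]
Varint 5: bytes[8:10] = EB 09 -> value 1259 (2 byte(s))

Answer: 3744 317521 6129 86 1259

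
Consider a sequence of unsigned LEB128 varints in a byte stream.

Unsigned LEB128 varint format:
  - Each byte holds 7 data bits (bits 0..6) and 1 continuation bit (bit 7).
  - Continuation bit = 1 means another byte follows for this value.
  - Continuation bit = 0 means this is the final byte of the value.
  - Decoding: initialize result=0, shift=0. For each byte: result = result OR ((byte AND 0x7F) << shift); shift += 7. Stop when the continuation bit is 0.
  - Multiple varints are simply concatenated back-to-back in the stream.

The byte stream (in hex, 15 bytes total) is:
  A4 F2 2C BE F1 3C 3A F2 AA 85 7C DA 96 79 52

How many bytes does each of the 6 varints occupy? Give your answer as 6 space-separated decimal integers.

Answer: 3 3 1 4 3 1

Derivation:
  byte[0]=0xA4 cont=1 payload=0x24=36: acc |= 36<<0 -> acc=36 shift=7
  byte[1]=0xF2 cont=1 payload=0x72=114: acc |= 114<<7 -> acc=14628 shift=14
  byte[2]=0x2C cont=0 payload=0x2C=44: acc |= 44<<14 -> acc=735524 shift=21 [end]
Varint 1: bytes[0:3] = A4 F2 2C -> value 735524 (3 byte(s))
  byte[3]=0xBE cont=1 payload=0x3E=62: acc |= 62<<0 -> acc=62 shift=7
  byte[4]=0xF1 cont=1 payload=0x71=113: acc |= 113<<7 -> acc=14526 shift=14
  byte[5]=0x3C cont=0 payload=0x3C=60: acc |= 60<<14 -> acc=997566 shift=21 [end]
Varint 2: bytes[3:6] = BE F1 3C -> value 997566 (3 byte(s))
  byte[6]=0x3A cont=0 payload=0x3A=58: acc |= 58<<0 -> acc=58 shift=7 [end]
Varint 3: bytes[6:7] = 3A -> value 58 (1 byte(s))
  byte[7]=0xF2 cont=1 payload=0x72=114: acc |= 114<<0 -> acc=114 shift=7
  byte[8]=0xAA cont=1 payload=0x2A=42: acc |= 42<<7 -> acc=5490 shift=14
  byte[9]=0x85 cont=1 payload=0x05=5: acc |= 5<<14 -> acc=87410 shift=21
  byte[10]=0x7C cont=0 payload=0x7C=124: acc |= 124<<21 -> acc=260134258 shift=28 [end]
Varint 4: bytes[7:11] = F2 AA 85 7C -> value 260134258 (4 byte(s))
  byte[11]=0xDA cont=1 payload=0x5A=90: acc |= 90<<0 -> acc=90 shift=7
  byte[12]=0x96 cont=1 payload=0x16=22: acc |= 22<<7 -> acc=2906 shift=14
  byte[13]=0x79 cont=0 payload=0x79=121: acc |= 121<<14 -> acc=1985370 shift=21 [end]
Varint 5: bytes[11:14] = DA 96 79 -> value 1985370 (3 byte(s))
  byte[14]=0x52 cont=0 payload=0x52=82: acc |= 82<<0 -> acc=82 shift=7 [end]
Varint 6: bytes[14:15] = 52 -> value 82 (1 byte(s))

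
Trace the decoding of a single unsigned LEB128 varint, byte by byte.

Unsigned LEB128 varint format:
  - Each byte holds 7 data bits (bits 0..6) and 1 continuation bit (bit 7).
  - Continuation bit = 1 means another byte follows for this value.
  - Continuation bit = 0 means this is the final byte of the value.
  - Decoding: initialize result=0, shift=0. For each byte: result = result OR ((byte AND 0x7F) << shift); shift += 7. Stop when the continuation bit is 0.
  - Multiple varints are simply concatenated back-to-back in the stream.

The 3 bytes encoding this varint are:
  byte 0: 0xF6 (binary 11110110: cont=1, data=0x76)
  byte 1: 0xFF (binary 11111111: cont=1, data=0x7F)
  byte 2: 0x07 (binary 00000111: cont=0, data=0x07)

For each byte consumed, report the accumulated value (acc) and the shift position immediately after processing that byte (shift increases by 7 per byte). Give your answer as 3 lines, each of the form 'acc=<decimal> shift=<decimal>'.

Answer: acc=118 shift=7
acc=16374 shift=14
acc=131062 shift=21

Derivation:
byte 0=0xF6: payload=0x76=118, contrib = 118<<0 = 118; acc -> 118, shift -> 7
byte 1=0xFF: payload=0x7F=127, contrib = 127<<7 = 16256; acc -> 16374, shift -> 14
byte 2=0x07: payload=0x07=7, contrib = 7<<14 = 114688; acc -> 131062, shift -> 21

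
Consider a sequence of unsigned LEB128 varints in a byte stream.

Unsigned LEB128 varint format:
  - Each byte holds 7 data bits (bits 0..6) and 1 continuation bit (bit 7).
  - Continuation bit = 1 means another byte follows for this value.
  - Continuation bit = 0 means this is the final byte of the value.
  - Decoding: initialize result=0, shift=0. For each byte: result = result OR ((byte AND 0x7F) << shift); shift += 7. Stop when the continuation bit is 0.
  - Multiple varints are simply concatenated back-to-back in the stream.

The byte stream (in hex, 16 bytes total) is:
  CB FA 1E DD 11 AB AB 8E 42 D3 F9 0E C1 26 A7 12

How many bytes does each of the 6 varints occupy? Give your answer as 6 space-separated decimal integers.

Answer: 3 2 4 3 2 2

Derivation:
  byte[0]=0xCB cont=1 payload=0x4B=75: acc |= 75<<0 -> acc=75 shift=7
  byte[1]=0xFA cont=1 payload=0x7A=122: acc |= 122<<7 -> acc=15691 shift=14
  byte[2]=0x1E cont=0 payload=0x1E=30: acc |= 30<<14 -> acc=507211 shift=21 [end]
Varint 1: bytes[0:3] = CB FA 1E -> value 507211 (3 byte(s))
  byte[3]=0xDD cont=1 payload=0x5D=93: acc |= 93<<0 -> acc=93 shift=7
  byte[4]=0x11 cont=0 payload=0x11=17: acc |= 17<<7 -> acc=2269 shift=14 [end]
Varint 2: bytes[3:5] = DD 11 -> value 2269 (2 byte(s))
  byte[5]=0xAB cont=1 payload=0x2B=43: acc |= 43<<0 -> acc=43 shift=7
  byte[6]=0xAB cont=1 payload=0x2B=43: acc |= 43<<7 -> acc=5547 shift=14
  byte[7]=0x8E cont=1 payload=0x0E=14: acc |= 14<<14 -> acc=234923 shift=21
  byte[8]=0x42 cont=0 payload=0x42=66: acc |= 66<<21 -> acc=138646955 shift=28 [end]
Varint 3: bytes[5:9] = AB AB 8E 42 -> value 138646955 (4 byte(s))
  byte[9]=0xD3 cont=1 payload=0x53=83: acc |= 83<<0 -> acc=83 shift=7
  byte[10]=0xF9 cont=1 payload=0x79=121: acc |= 121<<7 -> acc=15571 shift=14
  byte[11]=0x0E cont=0 payload=0x0E=14: acc |= 14<<14 -> acc=244947 shift=21 [end]
Varint 4: bytes[9:12] = D3 F9 0E -> value 244947 (3 byte(s))
  byte[12]=0xC1 cont=1 payload=0x41=65: acc |= 65<<0 -> acc=65 shift=7
  byte[13]=0x26 cont=0 payload=0x26=38: acc |= 38<<7 -> acc=4929 shift=14 [end]
Varint 5: bytes[12:14] = C1 26 -> value 4929 (2 byte(s))
  byte[14]=0xA7 cont=1 payload=0x27=39: acc |= 39<<0 -> acc=39 shift=7
  byte[15]=0x12 cont=0 payload=0x12=18: acc |= 18<<7 -> acc=2343 shift=14 [end]
Varint 6: bytes[14:16] = A7 12 -> value 2343 (2 byte(s))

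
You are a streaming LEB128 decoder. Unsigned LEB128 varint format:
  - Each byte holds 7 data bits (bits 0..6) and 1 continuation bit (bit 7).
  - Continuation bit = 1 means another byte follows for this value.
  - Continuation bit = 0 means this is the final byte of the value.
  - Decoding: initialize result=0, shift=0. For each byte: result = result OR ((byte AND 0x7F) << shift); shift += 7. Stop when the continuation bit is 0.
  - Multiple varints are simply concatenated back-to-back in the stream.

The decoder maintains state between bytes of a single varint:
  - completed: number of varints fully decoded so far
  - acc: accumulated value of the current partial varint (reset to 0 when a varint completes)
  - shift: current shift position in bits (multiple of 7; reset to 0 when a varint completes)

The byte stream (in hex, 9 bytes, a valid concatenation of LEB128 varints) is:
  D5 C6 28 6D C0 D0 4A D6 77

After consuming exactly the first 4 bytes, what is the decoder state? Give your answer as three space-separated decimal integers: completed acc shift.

byte[0]=0xD5 cont=1 payload=0x55: acc |= 85<<0 -> completed=0 acc=85 shift=7
byte[1]=0xC6 cont=1 payload=0x46: acc |= 70<<7 -> completed=0 acc=9045 shift=14
byte[2]=0x28 cont=0 payload=0x28: varint #1 complete (value=664405); reset -> completed=1 acc=0 shift=0
byte[3]=0x6D cont=0 payload=0x6D: varint #2 complete (value=109); reset -> completed=2 acc=0 shift=0

Answer: 2 0 0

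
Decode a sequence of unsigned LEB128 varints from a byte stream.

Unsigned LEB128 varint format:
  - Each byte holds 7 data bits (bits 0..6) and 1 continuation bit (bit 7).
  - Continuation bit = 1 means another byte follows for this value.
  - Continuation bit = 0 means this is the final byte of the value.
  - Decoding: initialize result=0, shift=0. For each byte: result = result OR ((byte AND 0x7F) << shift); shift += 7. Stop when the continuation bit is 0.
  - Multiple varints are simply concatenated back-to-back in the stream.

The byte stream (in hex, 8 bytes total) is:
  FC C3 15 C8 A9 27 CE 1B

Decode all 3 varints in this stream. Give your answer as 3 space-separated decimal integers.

Answer: 352764 644296 3534

Derivation:
  byte[0]=0xFC cont=1 payload=0x7C=124: acc |= 124<<0 -> acc=124 shift=7
  byte[1]=0xC3 cont=1 payload=0x43=67: acc |= 67<<7 -> acc=8700 shift=14
  byte[2]=0x15 cont=0 payload=0x15=21: acc |= 21<<14 -> acc=352764 shift=21 [end]
Varint 1: bytes[0:3] = FC C3 15 -> value 352764 (3 byte(s))
  byte[3]=0xC8 cont=1 payload=0x48=72: acc |= 72<<0 -> acc=72 shift=7
  byte[4]=0xA9 cont=1 payload=0x29=41: acc |= 41<<7 -> acc=5320 shift=14
  byte[5]=0x27 cont=0 payload=0x27=39: acc |= 39<<14 -> acc=644296 shift=21 [end]
Varint 2: bytes[3:6] = C8 A9 27 -> value 644296 (3 byte(s))
  byte[6]=0xCE cont=1 payload=0x4E=78: acc |= 78<<0 -> acc=78 shift=7
  byte[7]=0x1B cont=0 payload=0x1B=27: acc |= 27<<7 -> acc=3534 shift=14 [end]
Varint 3: bytes[6:8] = CE 1B -> value 3534 (2 byte(s))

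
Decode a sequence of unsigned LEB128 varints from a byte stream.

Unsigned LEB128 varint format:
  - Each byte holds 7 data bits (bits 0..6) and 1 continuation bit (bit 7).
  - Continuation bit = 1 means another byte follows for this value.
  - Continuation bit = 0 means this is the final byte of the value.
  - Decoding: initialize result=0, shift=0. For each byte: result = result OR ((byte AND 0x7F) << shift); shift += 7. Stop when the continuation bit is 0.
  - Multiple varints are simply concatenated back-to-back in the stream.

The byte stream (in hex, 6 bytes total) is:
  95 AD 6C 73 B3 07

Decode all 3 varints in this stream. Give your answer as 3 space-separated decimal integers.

Answer: 1775253 115 947

Derivation:
  byte[0]=0x95 cont=1 payload=0x15=21: acc |= 21<<0 -> acc=21 shift=7
  byte[1]=0xAD cont=1 payload=0x2D=45: acc |= 45<<7 -> acc=5781 shift=14
  byte[2]=0x6C cont=0 payload=0x6C=108: acc |= 108<<14 -> acc=1775253 shift=21 [end]
Varint 1: bytes[0:3] = 95 AD 6C -> value 1775253 (3 byte(s))
  byte[3]=0x73 cont=0 payload=0x73=115: acc |= 115<<0 -> acc=115 shift=7 [end]
Varint 2: bytes[3:4] = 73 -> value 115 (1 byte(s))
  byte[4]=0xB3 cont=1 payload=0x33=51: acc |= 51<<0 -> acc=51 shift=7
  byte[5]=0x07 cont=0 payload=0x07=7: acc |= 7<<7 -> acc=947 shift=14 [end]
Varint 3: bytes[4:6] = B3 07 -> value 947 (2 byte(s))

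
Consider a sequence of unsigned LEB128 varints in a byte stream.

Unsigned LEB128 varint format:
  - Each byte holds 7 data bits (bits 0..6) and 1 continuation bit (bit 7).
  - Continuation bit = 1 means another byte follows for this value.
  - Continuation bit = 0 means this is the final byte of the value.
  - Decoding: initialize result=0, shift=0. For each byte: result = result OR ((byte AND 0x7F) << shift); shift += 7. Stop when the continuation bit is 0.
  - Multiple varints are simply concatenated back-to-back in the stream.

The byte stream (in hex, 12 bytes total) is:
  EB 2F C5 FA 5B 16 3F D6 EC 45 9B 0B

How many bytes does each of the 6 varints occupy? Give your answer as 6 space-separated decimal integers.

  byte[0]=0xEB cont=1 payload=0x6B=107: acc |= 107<<0 -> acc=107 shift=7
  byte[1]=0x2F cont=0 payload=0x2F=47: acc |= 47<<7 -> acc=6123 shift=14 [end]
Varint 1: bytes[0:2] = EB 2F -> value 6123 (2 byte(s))
  byte[2]=0xC5 cont=1 payload=0x45=69: acc |= 69<<0 -> acc=69 shift=7
  byte[3]=0xFA cont=1 payload=0x7A=122: acc |= 122<<7 -> acc=15685 shift=14
  byte[4]=0x5B cont=0 payload=0x5B=91: acc |= 91<<14 -> acc=1506629 shift=21 [end]
Varint 2: bytes[2:5] = C5 FA 5B -> value 1506629 (3 byte(s))
  byte[5]=0x16 cont=0 payload=0x16=22: acc |= 22<<0 -> acc=22 shift=7 [end]
Varint 3: bytes[5:6] = 16 -> value 22 (1 byte(s))
  byte[6]=0x3F cont=0 payload=0x3F=63: acc |= 63<<0 -> acc=63 shift=7 [end]
Varint 4: bytes[6:7] = 3F -> value 63 (1 byte(s))
  byte[7]=0xD6 cont=1 payload=0x56=86: acc |= 86<<0 -> acc=86 shift=7
  byte[8]=0xEC cont=1 payload=0x6C=108: acc |= 108<<7 -> acc=13910 shift=14
  byte[9]=0x45 cont=0 payload=0x45=69: acc |= 69<<14 -> acc=1144406 shift=21 [end]
Varint 5: bytes[7:10] = D6 EC 45 -> value 1144406 (3 byte(s))
  byte[10]=0x9B cont=1 payload=0x1B=27: acc |= 27<<0 -> acc=27 shift=7
  byte[11]=0x0B cont=0 payload=0x0B=11: acc |= 11<<7 -> acc=1435 shift=14 [end]
Varint 6: bytes[10:12] = 9B 0B -> value 1435 (2 byte(s))

Answer: 2 3 1 1 3 2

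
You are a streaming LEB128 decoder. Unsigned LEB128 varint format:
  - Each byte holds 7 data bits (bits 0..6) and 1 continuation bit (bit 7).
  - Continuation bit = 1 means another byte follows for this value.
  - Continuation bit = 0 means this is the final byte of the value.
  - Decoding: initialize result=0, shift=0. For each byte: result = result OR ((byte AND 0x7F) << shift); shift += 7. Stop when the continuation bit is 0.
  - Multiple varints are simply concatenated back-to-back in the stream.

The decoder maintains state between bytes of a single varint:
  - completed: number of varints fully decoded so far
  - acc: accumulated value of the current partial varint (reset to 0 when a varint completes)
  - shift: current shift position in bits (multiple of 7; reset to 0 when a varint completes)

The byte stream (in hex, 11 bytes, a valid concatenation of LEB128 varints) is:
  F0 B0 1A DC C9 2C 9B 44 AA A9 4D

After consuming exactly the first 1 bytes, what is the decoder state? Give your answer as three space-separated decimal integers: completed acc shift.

byte[0]=0xF0 cont=1 payload=0x70: acc |= 112<<0 -> completed=0 acc=112 shift=7

Answer: 0 112 7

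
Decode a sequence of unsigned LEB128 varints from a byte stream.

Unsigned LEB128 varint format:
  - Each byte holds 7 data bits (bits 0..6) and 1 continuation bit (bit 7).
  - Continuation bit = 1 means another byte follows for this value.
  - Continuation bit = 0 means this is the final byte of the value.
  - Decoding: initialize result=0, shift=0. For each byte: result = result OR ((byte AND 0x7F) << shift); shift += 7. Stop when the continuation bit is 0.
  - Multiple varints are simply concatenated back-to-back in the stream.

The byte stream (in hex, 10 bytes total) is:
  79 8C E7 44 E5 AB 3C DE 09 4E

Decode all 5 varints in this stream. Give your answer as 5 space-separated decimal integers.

Answer: 121 1127308 988645 1246 78

Derivation:
  byte[0]=0x79 cont=0 payload=0x79=121: acc |= 121<<0 -> acc=121 shift=7 [end]
Varint 1: bytes[0:1] = 79 -> value 121 (1 byte(s))
  byte[1]=0x8C cont=1 payload=0x0C=12: acc |= 12<<0 -> acc=12 shift=7
  byte[2]=0xE7 cont=1 payload=0x67=103: acc |= 103<<7 -> acc=13196 shift=14
  byte[3]=0x44 cont=0 payload=0x44=68: acc |= 68<<14 -> acc=1127308 shift=21 [end]
Varint 2: bytes[1:4] = 8C E7 44 -> value 1127308 (3 byte(s))
  byte[4]=0xE5 cont=1 payload=0x65=101: acc |= 101<<0 -> acc=101 shift=7
  byte[5]=0xAB cont=1 payload=0x2B=43: acc |= 43<<7 -> acc=5605 shift=14
  byte[6]=0x3C cont=0 payload=0x3C=60: acc |= 60<<14 -> acc=988645 shift=21 [end]
Varint 3: bytes[4:7] = E5 AB 3C -> value 988645 (3 byte(s))
  byte[7]=0xDE cont=1 payload=0x5E=94: acc |= 94<<0 -> acc=94 shift=7
  byte[8]=0x09 cont=0 payload=0x09=9: acc |= 9<<7 -> acc=1246 shift=14 [end]
Varint 4: bytes[7:9] = DE 09 -> value 1246 (2 byte(s))
  byte[9]=0x4E cont=0 payload=0x4E=78: acc |= 78<<0 -> acc=78 shift=7 [end]
Varint 5: bytes[9:10] = 4E -> value 78 (1 byte(s))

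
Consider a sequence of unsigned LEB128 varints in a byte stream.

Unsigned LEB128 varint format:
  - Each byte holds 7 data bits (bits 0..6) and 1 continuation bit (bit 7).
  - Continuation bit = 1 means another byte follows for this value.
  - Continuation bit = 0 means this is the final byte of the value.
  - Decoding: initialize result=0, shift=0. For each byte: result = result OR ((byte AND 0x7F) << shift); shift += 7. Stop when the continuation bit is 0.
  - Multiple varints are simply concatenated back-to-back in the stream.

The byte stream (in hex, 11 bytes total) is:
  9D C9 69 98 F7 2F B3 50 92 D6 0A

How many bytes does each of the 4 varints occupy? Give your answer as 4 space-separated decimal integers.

Answer: 3 3 2 3

Derivation:
  byte[0]=0x9D cont=1 payload=0x1D=29: acc |= 29<<0 -> acc=29 shift=7
  byte[1]=0xC9 cont=1 payload=0x49=73: acc |= 73<<7 -> acc=9373 shift=14
  byte[2]=0x69 cont=0 payload=0x69=105: acc |= 105<<14 -> acc=1729693 shift=21 [end]
Varint 1: bytes[0:3] = 9D C9 69 -> value 1729693 (3 byte(s))
  byte[3]=0x98 cont=1 payload=0x18=24: acc |= 24<<0 -> acc=24 shift=7
  byte[4]=0xF7 cont=1 payload=0x77=119: acc |= 119<<7 -> acc=15256 shift=14
  byte[5]=0x2F cont=0 payload=0x2F=47: acc |= 47<<14 -> acc=785304 shift=21 [end]
Varint 2: bytes[3:6] = 98 F7 2F -> value 785304 (3 byte(s))
  byte[6]=0xB3 cont=1 payload=0x33=51: acc |= 51<<0 -> acc=51 shift=7
  byte[7]=0x50 cont=0 payload=0x50=80: acc |= 80<<7 -> acc=10291 shift=14 [end]
Varint 3: bytes[6:8] = B3 50 -> value 10291 (2 byte(s))
  byte[8]=0x92 cont=1 payload=0x12=18: acc |= 18<<0 -> acc=18 shift=7
  byte[9]=0xD6 cont=1 payload=0x56=86: acc |= 86<<7 -> acc=11026 shift=14
  byte[10]=0x0A cont=0 payload=0x0A=10: acc |= 10<<14 -> acc=174866 shift=21 [end]
Varint 4: bytes[8:11] = 92 D6 0A -> value 174866 (3 byte(s))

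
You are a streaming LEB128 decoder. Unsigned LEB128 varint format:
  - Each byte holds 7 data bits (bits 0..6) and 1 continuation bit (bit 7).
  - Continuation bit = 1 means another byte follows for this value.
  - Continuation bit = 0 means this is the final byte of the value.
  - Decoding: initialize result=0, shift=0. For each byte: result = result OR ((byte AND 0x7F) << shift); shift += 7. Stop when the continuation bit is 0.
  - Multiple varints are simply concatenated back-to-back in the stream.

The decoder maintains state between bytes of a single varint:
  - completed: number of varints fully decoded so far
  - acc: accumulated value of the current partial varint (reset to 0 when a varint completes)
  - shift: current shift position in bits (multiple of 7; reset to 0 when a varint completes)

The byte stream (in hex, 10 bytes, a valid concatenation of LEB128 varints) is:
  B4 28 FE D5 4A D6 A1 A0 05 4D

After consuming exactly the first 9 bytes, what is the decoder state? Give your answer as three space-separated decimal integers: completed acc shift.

byte[0]=0xB4 cont=1 payload=0x34: acc |= 52<<0 -> completed=0 acc=52 shift=7
byte[1]=0x28 cont=0 payload=0x28: varint #1 complete (value=5172); reset -> completed=1 acc=0 shift=0
byte[2]=0xFE cont=1 payload=0x7E: acc |= 126<<0 -> completed=1 acc=126 shift=7
byte[3]=0xD5 cont=1 payload=0x55: acc |= 85<<7 -> completed=1 acc=11006 shift=14
byte[4]=0x4A cont=0 payload=0x4A: varint #2 complete (value=1223422); reset -> completed=2 acc=0 shift=0
byte[5]=0xD6 cont=1 payload=0x56: acc |= 86<<0 -> completed=2 acc=86 shift=7
byte[6]=0xA1 cont=1 payload=0x21: acc |= 33<<7 -> completed=2 acc=4310 shift=14
byte[7]=0xA0 cont=1 payload=0x20: acc |= 32<<14 -> completed=2 acc=528598 shift=21
byte[8]=0x05 cont=0 payload=0x05: varint #3 complete (value=11014358); reset -> completed=3 acc=0 shift=0

Answer: 3 0 0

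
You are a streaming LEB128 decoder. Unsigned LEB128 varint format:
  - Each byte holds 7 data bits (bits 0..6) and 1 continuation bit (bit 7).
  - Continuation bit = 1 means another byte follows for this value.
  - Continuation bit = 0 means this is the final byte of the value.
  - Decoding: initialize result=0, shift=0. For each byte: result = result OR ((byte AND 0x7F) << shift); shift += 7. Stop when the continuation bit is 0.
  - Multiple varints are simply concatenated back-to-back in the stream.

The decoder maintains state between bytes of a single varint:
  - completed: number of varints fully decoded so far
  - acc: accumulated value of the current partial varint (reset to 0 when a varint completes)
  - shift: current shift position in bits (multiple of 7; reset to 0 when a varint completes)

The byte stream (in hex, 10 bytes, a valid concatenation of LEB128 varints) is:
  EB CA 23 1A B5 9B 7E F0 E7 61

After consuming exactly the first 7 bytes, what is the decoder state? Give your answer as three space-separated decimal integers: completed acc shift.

Answer: 3 0 0

Derivation:
byte[0]=0xEB cont=1 payload=0x6B: acc |= 107<<0 -> completed=0 acc=107 shift=7
byte[1]=0xCA cont=1 payload=0x4A: acc |= 74<<7 -> completed=0 acc=9579 shift=14
byte[2]=0x23 cont=0 payload=0x23: varint #1 complete (value=583019); reset -> completed=1 acc=0 shift=0
byte[3]=0x1A cont=0 payload=0x1A: varint #2 complete (value=26); reset -> completed=2 acc=0 shift=0
byte[4]=0xB5 cont=1 payload=0x35: acc |= 53<<0 -> completed=2 acc=53 shift=7
byte[5]=0x9B cont=1 payload=0x1B: acc |= 27<<7 -> completed=2 acc=3509 shift=14
byte[6]=0x7E cont=0 payload=0x7E: varint #3 complete (value=2067893); reset -> completed=3 acc=0 shift=0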